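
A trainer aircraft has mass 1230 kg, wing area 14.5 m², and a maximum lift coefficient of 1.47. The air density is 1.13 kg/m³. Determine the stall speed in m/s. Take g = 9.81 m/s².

V_stall = 31.7 m/s

Stall occurs when L = W at CL,max. W = mg = 1230 × 9.81 = 12070 N.
V_stall = √(2W/(ρ·S·CL,max)) = √(2 × 12070 / (1.13 × 14.5 × 1.47))
V_stall = √1002 = 31.7 m/s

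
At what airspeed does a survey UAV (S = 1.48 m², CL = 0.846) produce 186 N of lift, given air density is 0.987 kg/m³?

v = 17.3 m/s

L = ½ρv²S·CL ⇒ v = √(2L/(ρ·S·CL))
v = √(2 × 186 / (0.987 × 1.48 × 0.846)) = √301 = 17.3 m/s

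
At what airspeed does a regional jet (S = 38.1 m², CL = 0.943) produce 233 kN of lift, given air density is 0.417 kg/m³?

L = ½ρv²S·CL ⇒ v = √(2L/(ρ·S·CL))
v = √(2 × 2.33×10^5 / (0.417 × 38.1 × 0.943)) = √31100 = 176 m/s

v = 176 m/s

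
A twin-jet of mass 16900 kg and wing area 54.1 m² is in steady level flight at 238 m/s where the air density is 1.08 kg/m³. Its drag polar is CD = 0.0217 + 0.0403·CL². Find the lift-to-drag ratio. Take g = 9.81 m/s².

L/D = 4.53

Weight W = mg = 16900 × 9.81 = 1.6579×10^5 N; in level flight L = W.
q = ½ρv² = ½ × 1.08 × 238² = 30590 Pa.
CL = W/(q·S) = 1.6579×10^5 / (30590 × 54.1) = 0.1002.
CD = 0.0217 + 0.0403 × 0.1002² = 0.0221.
L/D = CL/CD = 0.1002 / 0.0221 = 4.53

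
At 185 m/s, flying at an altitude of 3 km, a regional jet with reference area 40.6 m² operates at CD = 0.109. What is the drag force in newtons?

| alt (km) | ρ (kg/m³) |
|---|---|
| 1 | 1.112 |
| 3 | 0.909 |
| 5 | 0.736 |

At 3 km, from the table: ρ = 0.909 kg/m³.
Dynamic pressure q = ½ρv² = ½ × 0.909 × 185² = 15560 Pa.
D = q·S·CD = 15560 × 40.6 × 0.109 = 68800 N ≈ 68.8 kN

D = 68800 N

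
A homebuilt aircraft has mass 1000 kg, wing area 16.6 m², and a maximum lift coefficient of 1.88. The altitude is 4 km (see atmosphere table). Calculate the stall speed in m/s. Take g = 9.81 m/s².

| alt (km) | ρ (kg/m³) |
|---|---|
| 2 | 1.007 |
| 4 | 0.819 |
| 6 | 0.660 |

At 4 km, from the table: ρ = 0.819 kg/m³.
At stall, lift equals weight: L = W = m·g = 1000 × 9.81 = 9810 N.
From L = ½ρV²S·CL,max = W: V_stall = √(2W/(ρSCL,max)) = √(2·9810/(0.819·16.6·1.88))
V_stall = √767.6 = 27.7 m/s

V_stall = 27.7 m/s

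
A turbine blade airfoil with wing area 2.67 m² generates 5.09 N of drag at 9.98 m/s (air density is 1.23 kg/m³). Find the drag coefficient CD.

From D = ½ρv²S·CD, rearranging gives CD = 2D/(ρv²S).
CD = 2 × 5.09 / (1.23 × 9.98² × 2.67) = 0.0311

CD = 0.0311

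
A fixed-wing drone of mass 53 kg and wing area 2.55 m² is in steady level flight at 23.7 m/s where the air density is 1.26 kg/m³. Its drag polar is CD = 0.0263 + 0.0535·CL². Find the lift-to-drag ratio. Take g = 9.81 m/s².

L/D = 13.1

In steady level flight, lift balances weight: W = mg = 53 × 9.81 = 519.93 N.
q = ½ρv² = ½ × 1.26 × 23.7² = 353.9 Pa.
CL = 2W/(ρv²S) = 2×519.93/(1.26×23.7²×2.55) = 0.5762.
CD = 0.0263 + 0.0535 × 0.5762² = 0.04406.
L/D = CL/CD = 0.5762 / 0.04406 = 13.1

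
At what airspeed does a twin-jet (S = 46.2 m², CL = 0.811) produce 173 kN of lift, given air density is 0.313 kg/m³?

L = ½ρv²S·CL ⇒ v = √(2L/(ρ·S·CL))
v = √(2 × 1.73×10^5 / (0.313 × 46.2 × 0.811)) = √29500 = 172 m/s

v = 172 m/s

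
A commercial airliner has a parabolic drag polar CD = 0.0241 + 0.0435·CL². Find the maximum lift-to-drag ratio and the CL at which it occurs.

(L/D)max = 15.4, at CL = 0.744

For CD = CD0 + K·CL², (L/D)max occurs at CL* = √(CD0/K) and equals 1/(2√(K·CD0)).
(L/D)max = 1/(2√(0.0435 × 0.0241)) = 1/(2 × 0.03238) = 15.4
CL* = √(0.0241/0.0435) = 0.744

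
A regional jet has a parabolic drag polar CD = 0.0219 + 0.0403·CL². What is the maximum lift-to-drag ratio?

(L/D)max = 16.8

For CD = CD0 + K·CL², (L/D)max occurs at CL* = √(CD0/K) and equals 1/(2√(K·CD0)).
(L/D)max = 1/(2√(0.0403 × 0.0219)) = 1/(2 × 0.02971) = 16.8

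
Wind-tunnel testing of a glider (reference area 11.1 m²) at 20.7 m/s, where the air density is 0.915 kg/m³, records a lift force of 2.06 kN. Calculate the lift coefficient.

CL = 0.947

From L = ½ρv²S·CL, rearranging gives CL = 2L/(ρv²S).
CL = 2 × 2060 / (0.915 × 20.7² × 11.1) = 0.947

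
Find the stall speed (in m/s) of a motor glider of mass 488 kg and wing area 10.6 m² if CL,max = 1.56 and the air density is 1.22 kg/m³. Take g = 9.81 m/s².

Weight W = mg = 488 × 9.81 = 4787 N.
From L = ½ρV²S·CL,max = W: V_stall = √(2W/(ρSCL,max)) = √(2·4787/(1.22·10.6·1.56))
V_stall = √474.6 = 21.8 m/s

V_stall = 21.8 m/s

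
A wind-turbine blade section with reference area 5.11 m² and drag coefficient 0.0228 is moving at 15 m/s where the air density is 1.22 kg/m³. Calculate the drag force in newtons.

D = ½ρv²S·CD = ½ × 1.22 × 15² × 5.11 × 0.0228 = 16 N

D = 16 N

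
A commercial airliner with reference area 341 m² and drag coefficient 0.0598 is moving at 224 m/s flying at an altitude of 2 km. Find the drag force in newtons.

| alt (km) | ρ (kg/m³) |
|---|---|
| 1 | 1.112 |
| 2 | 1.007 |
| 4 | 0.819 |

D = 5.15×10^5 N

At 2 km, from the table: ρ = 1.007 kg/m³.
D = ½ρv²S·CD = ½ × 1.007 × 224² × 341 × 0.0598 = 5.15×10^5 N ≈ 515 kN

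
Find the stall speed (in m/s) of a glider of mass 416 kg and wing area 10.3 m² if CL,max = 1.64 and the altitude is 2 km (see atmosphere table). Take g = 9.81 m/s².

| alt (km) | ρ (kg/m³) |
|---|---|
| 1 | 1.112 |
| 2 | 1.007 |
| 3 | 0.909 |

V_stall = 21.9 m/s

At 2 km, from the table: ρ = 1.007 kg/m³.
At stall, lift equals weight: L = W = m·g = 416 × 9.81 = 4081 N.
V_stall = √(2W/(ρ·S·CL,max)) = √(2 × 4081 / (1.007 × 10.3 × 1.64))
V_stall = √479.8 = 21.9 m/s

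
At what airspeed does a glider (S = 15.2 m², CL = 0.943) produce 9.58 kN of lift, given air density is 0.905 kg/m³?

v = 38.4 m/s

L = ½ρv²S·CL ⇒ v = √(2L/(ρ·S·CL))
v = √(2 × 9580 / (0.905 × 15.2 × 0.943)) = √1477 = 38.4 m/s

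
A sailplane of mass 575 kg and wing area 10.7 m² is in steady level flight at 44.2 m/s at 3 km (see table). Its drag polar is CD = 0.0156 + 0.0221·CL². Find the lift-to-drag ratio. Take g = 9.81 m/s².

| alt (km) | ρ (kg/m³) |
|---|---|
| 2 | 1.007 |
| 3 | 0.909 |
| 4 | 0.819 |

At 3 km, from the table: ρ = 0.909 kg/m³.
Weight W = mg = 575 × 9.81 = 5640.8 N; in level flight L = W.
Dynamic pressure q = 0.5 × 0.909 × 44.2² = 887.9 Pa.
Required CL = L/(qS) = 5640.8/(887.9·10.7) = 0.5937.
CD = 0.0156 + 0.0221 × 0.5937² = 0.02339.
L/D = CL/CD = 0.5937 / 0.02339 = 25.4

L/D = 25.4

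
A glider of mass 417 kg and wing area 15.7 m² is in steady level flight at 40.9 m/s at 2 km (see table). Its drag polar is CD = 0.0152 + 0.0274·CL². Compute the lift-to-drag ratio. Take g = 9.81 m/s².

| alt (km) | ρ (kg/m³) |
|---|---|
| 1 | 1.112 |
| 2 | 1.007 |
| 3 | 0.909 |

L/D = 17.4

At 2 km, from the table: ρ = 1.007 kg/m³.
Weight W = mg = 417 × 9.81 = 4090.8 N; in level flight L = W.
q = ½ρv² = ½ × 1.007 × 40.9² = 842.3 Pa.
CL = 2W/(ρv²S) = 2×4090.8/(1.007×40.9²×15.7) = 0.3094.
CD = 0.0152 + 0.0274 × 0.3094² = 0.01782.
L/D = CL/CD = 0.3094 / 0.01782 = 17.4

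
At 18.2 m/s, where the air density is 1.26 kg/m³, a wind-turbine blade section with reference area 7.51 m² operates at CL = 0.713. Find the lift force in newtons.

L = 1120 N

L = ½ρv²S·CL = ½ × 1.26 × 18.2² × 7.51 × 0.713 = 1120 N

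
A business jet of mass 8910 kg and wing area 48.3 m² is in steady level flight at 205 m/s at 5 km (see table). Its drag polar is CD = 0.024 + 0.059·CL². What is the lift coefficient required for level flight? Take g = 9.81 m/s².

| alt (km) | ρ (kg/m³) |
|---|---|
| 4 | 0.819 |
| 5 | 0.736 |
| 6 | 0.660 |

At 5 km, from the table: ρ = 0.736 kg/m³.
Level flight ⇒ L = W = m·g = 8910 × 9.81 = 87407 N.
Dynamic pressure q = 0.5 × 0.736 × 205² = 15470 Pa.
CL = W/(q·S) = 87407 / (15470 × 48.3) = 0.117.

CL = 0.117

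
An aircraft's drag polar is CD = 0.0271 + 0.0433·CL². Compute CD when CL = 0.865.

CD = 0.0595

CD = 0.0271 + 0.0433 × 0.865² = 0.0271 + 0.0324 = 0.0595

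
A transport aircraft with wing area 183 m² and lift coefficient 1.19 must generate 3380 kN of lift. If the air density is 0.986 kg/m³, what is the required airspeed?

L = ½ρv²S·CL ⇒ v = √(2L/(ρ·S·CL))
v = √(2 × 3.38×10^6 / (0.986 × 183 × 1.19)) = √31480 = 177 m/s

v = 177 m/s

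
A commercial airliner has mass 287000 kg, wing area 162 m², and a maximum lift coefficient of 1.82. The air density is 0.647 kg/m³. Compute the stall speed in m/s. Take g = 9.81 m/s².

Stall occurs when L = W at CL,max. W = mg = 287000 × 9.81 = 2.815×10^6 N.
From L = ½ρV²S·CL,max = W: V_stall = √(2W/(ρSCL,max)) = √(2·2.815×10^6/(0.647·162·1.82))
V_stall = √29520 = 172 m/s

V_stall = 172 m/s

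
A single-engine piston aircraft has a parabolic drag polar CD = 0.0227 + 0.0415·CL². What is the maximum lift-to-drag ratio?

(L/D)max = 16.3

For CD = CD0 + K·CL², (L/D)max occurs at CL* = √(CD0/K) and equals 1/(2√(K·CD0)).
(L/D)max = 1/(2√(0.0415 × 0.0227)) = 1/(2 × 0.03069) = 16.3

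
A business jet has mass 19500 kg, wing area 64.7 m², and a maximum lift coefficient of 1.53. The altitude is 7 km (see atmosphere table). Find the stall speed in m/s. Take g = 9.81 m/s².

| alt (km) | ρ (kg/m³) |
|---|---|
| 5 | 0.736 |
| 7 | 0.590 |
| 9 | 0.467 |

V_stall = 80.9 m/s

At 7 km, from the table: ρ = 0.590 kg/m³.
Stall occurs when L = W at CL,max. W = mg = 19500 × 9.81 = 1.913×10^5 N.
From L = ½ρV²S·CL,max = W: V_stall = √(2W/(ρSCL,max)) = √(2·1.913×10^5/(0.59·64.7·1.53))
V_stall = √6551 = 80.9 m/s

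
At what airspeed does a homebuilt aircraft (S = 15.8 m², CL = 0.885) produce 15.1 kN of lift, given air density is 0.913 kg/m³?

L = ½ρv²S·CL ⇒ v = √(2L/(ρ·S·CL))
v = √(2 × 15100 / (0.913 × 15.8 × 0.885)) = √2366 = 48.6 m/s

v = 48.6 m/s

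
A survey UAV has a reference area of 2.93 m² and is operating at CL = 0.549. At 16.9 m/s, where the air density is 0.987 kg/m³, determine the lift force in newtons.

L = 227 N

Dynamic pressure q = ½ρv² = ½ × 0.987 × 16.9² = 140.9 Pa.
L = q·S·CL = 140.9 × 2.93 × 0.549 = 227 N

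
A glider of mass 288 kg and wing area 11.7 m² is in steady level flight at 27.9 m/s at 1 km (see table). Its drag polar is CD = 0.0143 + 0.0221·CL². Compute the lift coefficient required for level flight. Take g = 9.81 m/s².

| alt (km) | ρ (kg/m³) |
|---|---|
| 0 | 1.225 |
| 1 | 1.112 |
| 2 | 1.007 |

At 1 km, from the table: ρ = 1.112 kg/m³.
Weight W = mg = 288 × 9.81 = 2825.3 N; in level flight L = W.
q = ½ρv² = ½ × 1.112 × 27.9² = 432.8 Pa.
CL = 2W/(ρv²S) = 2×2825.3/(1.112×27.9²×11.7) = 0.5579.

CL = 0.558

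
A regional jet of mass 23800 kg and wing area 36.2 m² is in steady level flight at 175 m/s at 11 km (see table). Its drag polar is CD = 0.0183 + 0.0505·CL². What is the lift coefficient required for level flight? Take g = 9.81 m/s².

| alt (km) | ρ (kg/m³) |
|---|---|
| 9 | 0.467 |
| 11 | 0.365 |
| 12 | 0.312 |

CL = 1.15

At 11 km, from the table: ρ = 0.365 kg/m³.
Level flight ⇒ L = W = m·g = 23800 × 9.81 = 2.3348×10^5 N.
q = ½ρv² = ½ × 0.365 × 175² = 5589 Pa.
CL = 2W/(ρv²S) = 2×2.3348×10^5/(0.365×175²×36.2) = 1.154.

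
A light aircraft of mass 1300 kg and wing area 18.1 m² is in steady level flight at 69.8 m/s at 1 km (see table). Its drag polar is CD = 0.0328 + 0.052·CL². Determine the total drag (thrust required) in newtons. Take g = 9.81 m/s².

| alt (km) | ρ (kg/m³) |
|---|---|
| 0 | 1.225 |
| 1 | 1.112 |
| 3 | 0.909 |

D = 1780 N

At 1 km, from the table: ρ = 1.112 kg/m³.
Weight W = mg = 1300 × 9.81 = 12753 N; in level flight L = W.
q = ½ρv² = ½ × 1.112 × 69.8² = 2709 Pa.
CL = W/(q·S) = 12753 / (2709 × 18.1) = 0.2601.
CD = 0.0328 + 0.052 × 0.2601² = 0.03632.
D = q·S·CD = 2709 × 18.1 × 0.03632 = 1781 N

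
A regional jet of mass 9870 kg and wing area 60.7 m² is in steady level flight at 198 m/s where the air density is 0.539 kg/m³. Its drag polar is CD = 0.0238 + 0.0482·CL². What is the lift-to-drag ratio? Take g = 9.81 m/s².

Level flight ⇒ L = W = m·g = 9870 × 9.81 = 96825 N.
q = ½ρv² = ½ × 0.539 × 198² = 10570 Pa.
Required CL = L/(qS) = 96825/(10570·60.7) = 0.151.
CD = 0.0238 + 0.0482 × 0.151² = 0.0249.
L/D = CL/CD = 0.151 / 0.0249 = 6.06

L/D = 6.06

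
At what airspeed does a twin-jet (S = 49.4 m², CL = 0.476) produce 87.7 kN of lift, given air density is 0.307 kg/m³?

v = 156 m/s

L = ½ρv²S·CL ⇒ v = √(2L/(ρ·S·CL))
v = √(2 × 87700 / (0.307 × 49.4 × 0.476)) = √24300 = 156 m/s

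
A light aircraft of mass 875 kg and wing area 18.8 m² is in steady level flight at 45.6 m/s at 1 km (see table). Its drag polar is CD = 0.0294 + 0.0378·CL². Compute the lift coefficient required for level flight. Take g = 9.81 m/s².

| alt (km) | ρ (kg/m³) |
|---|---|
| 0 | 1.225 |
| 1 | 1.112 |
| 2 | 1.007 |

At 1 km, from the table: ρ = 1.112 kg/m³.
Weight W = mg = 875 × 9.81 = 8583.8 N; in level flight L = W.
Dynamic pressure q = 0.5 × 1.112 × 45.6² = 1156 Pa.
Required CL = L/(qS) = 8583.8/(1156·18.8) = 0.3949.

CL = 0.395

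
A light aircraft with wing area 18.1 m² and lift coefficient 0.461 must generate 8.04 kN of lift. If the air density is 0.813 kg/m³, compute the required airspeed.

L = ½ρv²S·CL ⇒ v = √(2L/(ρ·S·CL))
v = √(2 × 8040 / (0.813 × 18.1 × 0.461)) = √2370 = 48.7 m/s

v = 48.7 m/s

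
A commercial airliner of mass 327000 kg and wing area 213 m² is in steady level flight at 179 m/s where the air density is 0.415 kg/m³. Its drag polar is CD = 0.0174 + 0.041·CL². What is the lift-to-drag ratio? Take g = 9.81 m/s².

L/D = 9.94

Level flight ⇒ L = W = m·g = 327000 × 9.81 = 3.2079×10^6 N.
q = ½ρv² = ½ × 0.415 × 179² = 6649 Pa.
Required CL = L/(qS) = 3.2079×10^6/(6649·213) = 2.265.
CD = 0.0174 + 0.041 × 2.265² = 0.2278.
L/D = CL/CD = 2.265 / 0.2278 = 9.94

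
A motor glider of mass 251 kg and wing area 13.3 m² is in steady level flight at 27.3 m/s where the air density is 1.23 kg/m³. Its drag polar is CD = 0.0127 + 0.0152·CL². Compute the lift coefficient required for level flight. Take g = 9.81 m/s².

In steady level flight, lift balances weight: W = mg = 251 × 9.81 = 2462.3 N.
Dynamic pressure q = 0.5 × 1.23 × 27.3² = 458.4 Pa.
CL = W/(q·S) = 2462.3 / (458.4 × 13.3) = 0.4039.

CL = 0.404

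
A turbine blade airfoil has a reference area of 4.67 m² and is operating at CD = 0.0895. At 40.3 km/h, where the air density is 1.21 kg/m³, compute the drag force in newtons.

D = 31.7 N

Convert speed: v = 40.3 km/h ÷ 3.6 = 11.19 m/s.
Dynamic pressure q = ½ρv² = ½ × 1.21 × 11.19² = 75.82 Pa.
D = q·S·CD = 75.82 × 4.67 × 0.0895 = 31.7 N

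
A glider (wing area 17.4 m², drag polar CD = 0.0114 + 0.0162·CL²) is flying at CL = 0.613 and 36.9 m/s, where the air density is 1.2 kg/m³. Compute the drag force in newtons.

D = 249 N

CD = 0.0114 + 0.0162 × 0.613² = 0.01749
D = ½ρv²S·CD = ½ × 1.2 × 36.9² × 17.4 × 0.01749 = 249 N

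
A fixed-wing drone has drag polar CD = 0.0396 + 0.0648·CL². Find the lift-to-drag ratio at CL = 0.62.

CD = 0.0396 + 0.0648 × 0.62² = 0.06451
L/D = CL/CD = 0.62 / 0.06451 = 9.61

L/D = 9.61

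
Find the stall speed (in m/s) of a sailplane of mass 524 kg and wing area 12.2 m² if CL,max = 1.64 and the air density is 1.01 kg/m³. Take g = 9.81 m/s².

V_stall = 22.6 m/s

Stall occurs when L = W at CL,max. W = mg = 524 × 9.81 = 5140 N.
From L = ½ρV²S·CL,max = W: V_stall = √(2W/(ρSCL,max)) = √(2·5140/(1.01·12.2·1.64))
V_stall = √508.8 = 22.6 m/s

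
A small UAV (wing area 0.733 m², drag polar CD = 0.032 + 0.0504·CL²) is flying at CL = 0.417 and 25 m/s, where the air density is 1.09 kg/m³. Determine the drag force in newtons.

D = 10.2 N

CD = 0.032 + 0.0504 × 0.417² = 0.04076
D = ½ρv²S·CD = ½ × 1.09 × 25² × 0.733 × 0.04076 = 10.2 N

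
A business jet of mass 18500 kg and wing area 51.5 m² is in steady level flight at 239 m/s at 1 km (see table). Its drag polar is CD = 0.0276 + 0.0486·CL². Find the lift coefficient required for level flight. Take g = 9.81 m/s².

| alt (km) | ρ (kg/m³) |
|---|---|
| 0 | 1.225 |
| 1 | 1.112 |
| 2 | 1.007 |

CL = 0.111

At 1 km, from the table: ρ = 1.112 kg/m³.
Level flight ⇒ L = W = m·g = 18500 × 9.81 = 1.8148×10^5 N.
Dynamic pressure q = 0.5 × 1.112 × 239² = 31760 Pa.
CL = 2W/(ρv²S) = 2×1.8148×10^5/(1.112×239²×51.5) = 0.111.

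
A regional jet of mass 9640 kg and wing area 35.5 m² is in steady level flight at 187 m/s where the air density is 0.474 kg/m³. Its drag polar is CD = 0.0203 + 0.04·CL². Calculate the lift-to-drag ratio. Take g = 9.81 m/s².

L/D = 13.2

In steady level flight, lift balances weight: W = mg = 9640 × 9.81 = 94568 N.
q = ½ρv² = ½ × 0.474 × 187² = 8288 Pa.
CL = W/(q·S) = 94568 / (8288 × 35.5) = 0.3214.
CD = 0.0203 + 0.04 × 0.3214² = 0.02443.
L/D = CL/CD = 0.3214 / 0.02443 = 13.2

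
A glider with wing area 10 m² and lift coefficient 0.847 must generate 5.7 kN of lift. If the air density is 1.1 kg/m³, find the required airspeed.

L = ½ρv²S·CL ⇒ v = √(2L/(ρ·S·CL))
v = √(2 × 5700 / (1.1 × 10 × 0.847)) = √1224 = 35 m/s

v = 35 m/s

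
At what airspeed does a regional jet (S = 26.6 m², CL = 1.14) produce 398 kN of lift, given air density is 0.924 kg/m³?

L = ½ρv²S·CL ⇒ v = √(2L/(ρ·S·CL))
v = √(2 × 3.98×10^5 / (0.924 × 26.6 × 1.14)) = √28410 = 169 m/s

v = 169 m/s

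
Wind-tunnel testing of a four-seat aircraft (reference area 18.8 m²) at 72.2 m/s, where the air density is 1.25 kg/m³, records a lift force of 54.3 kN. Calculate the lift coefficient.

CL = 0.887

From L = ½ρv²S·CL, rearranging gives CL = 2L/(ρv²S).
CL = 2 × 54300 / (1.25 × 72.2² × 18.8) = 0.887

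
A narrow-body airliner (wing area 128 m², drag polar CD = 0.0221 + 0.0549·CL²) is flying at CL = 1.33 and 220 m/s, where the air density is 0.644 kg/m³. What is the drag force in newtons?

CD = 0.0221 + 0.0549 × 1.33² = 0.1192
D = ½ρv²S·CD = ½ × 0.644 × 220² × 128 × 0.1192 = 2.38×10^5 N

D = 2.38×10^5 N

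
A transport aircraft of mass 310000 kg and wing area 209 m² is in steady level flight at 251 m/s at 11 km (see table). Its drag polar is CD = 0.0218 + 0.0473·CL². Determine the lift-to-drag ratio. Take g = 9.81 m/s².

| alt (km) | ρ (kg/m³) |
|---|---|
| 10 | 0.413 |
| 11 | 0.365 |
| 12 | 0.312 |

L/D = 13

At 11 km, from the table: ρ = 0.365 kg/m³.
Level flight ⇒ L = W = m·g = 310000 × 9.81 = 3.0411×10^6 N.
q = ½ρv² = ½ × 0.365 × 251² = 11500 Pa.
CL = W/(q·S) = 3.0411×10^6 / (11500 × 209) = 1.266.
CD = 0.0218 + 0.0473 × 1.266² = 0.09755.
L/D = CL/CD = 1.266 / 0.09755 = 13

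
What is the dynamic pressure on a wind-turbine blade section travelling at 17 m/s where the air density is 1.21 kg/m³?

q = 175 Pa

q = ½ρv² = ½ × 1.21 × 17² = 175 Pa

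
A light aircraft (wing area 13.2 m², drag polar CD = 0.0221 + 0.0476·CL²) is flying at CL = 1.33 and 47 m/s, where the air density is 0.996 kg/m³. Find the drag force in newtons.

CD = 0.0221 + 0.0476 × 1.33² = 0.1063
D = ½ρv²S·CD = ½ × 0.996 × 47² × 13.2 × 0.1063 = 1540 N

D = 1540 N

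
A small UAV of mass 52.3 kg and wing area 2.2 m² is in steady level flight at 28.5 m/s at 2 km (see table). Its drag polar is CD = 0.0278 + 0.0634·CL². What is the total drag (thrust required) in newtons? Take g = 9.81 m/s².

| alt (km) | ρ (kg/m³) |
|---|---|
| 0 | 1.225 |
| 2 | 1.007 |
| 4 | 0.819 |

D = 43.6 N

At 2 km, from the table: ρ = 1.007 kg/m³.
Weight W = mg = 52.3 × 9.81 = 513.06 N; in level flight L = W.
q = ½ρv² = ½ × 1.007 × 28.5² = 409 Pa.
CL = 2W/(ρv²S) = 2×513.06/(1.007×28.5²×2.2) = 0.5702.
CD = 0.0278 + 0.0634 × 0.5702² = 0.04842.
D = q·S·CD = 409 × 2.2 × 0.04842 = 43.56 N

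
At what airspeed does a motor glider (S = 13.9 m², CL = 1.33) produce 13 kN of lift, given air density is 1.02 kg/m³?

L = ½ρv²S·CL ⇒ v = √(2L/(ρ·S·CL))
v = √(2 × 13000 / (1.02 × 13.9 × 1.33)) = √1379 = 37.1 m/s

v = 37.1 m/s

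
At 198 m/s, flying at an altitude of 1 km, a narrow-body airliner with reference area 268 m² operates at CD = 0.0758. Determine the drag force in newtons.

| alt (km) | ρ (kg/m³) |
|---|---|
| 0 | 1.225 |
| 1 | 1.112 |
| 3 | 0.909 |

D = 4.43×10^5 N

At 1 km, from the table: ρ = 1.112 kg/m³.
D = ½ρv²S·CD = ½ × 1.112 × 198² × 268 × 0.0758 = 4.43×10^5 N ≈ 443 kN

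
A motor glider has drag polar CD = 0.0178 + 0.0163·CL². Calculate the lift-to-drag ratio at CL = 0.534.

L/D = 23.8

CD = 0.0178 + 0.0163 × 0.534² = 0.02245
L/D = CL/CD = 0.534 / 0.02245 = 23.8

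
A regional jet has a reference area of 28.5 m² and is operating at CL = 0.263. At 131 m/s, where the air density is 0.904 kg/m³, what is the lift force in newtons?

L = 58100 N

L = ½ρv²S·CL = ½ × 0.904 × 131² × 28.5 × 0.263 = 58100 N ≈ 58.1 kN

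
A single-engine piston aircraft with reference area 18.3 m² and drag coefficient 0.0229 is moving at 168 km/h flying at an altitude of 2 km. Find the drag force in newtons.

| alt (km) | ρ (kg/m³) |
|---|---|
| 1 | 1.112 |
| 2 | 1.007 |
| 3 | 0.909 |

D = 460 N

At 2 km, from the table: ρ = 1.007 kg/m³.
Convert speed: v = 168 km/h ÷ 3.6 = 46.67 m/s.
D = ½ρv²S·CD = ½ × 1.007 × 46.67² × 18.3 × 0.0229 = 460 N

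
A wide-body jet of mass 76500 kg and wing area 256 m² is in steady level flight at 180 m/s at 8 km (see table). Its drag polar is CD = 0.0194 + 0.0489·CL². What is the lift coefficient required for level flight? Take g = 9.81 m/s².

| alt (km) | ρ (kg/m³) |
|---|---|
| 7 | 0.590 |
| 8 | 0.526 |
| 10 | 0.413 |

CL = 0.344

At 8 km, from the table: ρ = 0.526 kg/m³.
Level flight ⇒ L = W = m·g = 76500 × 9.81 = 7.5046×10^5 N.
Dynamic pressure q = 0.5 × 0.526 × 180² = 8521 Pa.
CL = W/(q·S) = 7.5046×10^5 / (8521 × 256) = 0.344.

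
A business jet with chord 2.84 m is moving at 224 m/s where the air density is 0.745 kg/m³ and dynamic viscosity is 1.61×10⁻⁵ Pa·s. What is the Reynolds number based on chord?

Re = ρ·v·c/μ = 0.745 × 224 × 2.84 / (1.61×10⁻⁵) = 2.94×10^7

Re = 2.94×10^7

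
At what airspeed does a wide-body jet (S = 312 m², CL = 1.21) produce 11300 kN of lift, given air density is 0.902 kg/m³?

L = ½ρv²S·CL ⇒ v = √(2L/(ρ·S·CL))
v = √(2 × 1.13×10^7 / (0.902 × 312 × 1.21)) = √66370 = 258 m/s

v = 258 m/s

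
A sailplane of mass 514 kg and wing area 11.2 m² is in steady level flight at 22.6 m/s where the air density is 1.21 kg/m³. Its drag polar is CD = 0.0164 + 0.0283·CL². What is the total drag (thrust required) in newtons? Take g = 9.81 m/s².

D = 265 N

In steady level flight, lift balances weight: W = mg = 514 × 9.81 = 5042.3 N.
Dynamic pressure q = 0.5 × 1.21 × 22.6² = 309 Pa.
CL = W/(q·S) = 5042.3 / (309 × 11.2) = 1.457.
CD = 0.0164 + 0.0283 × 1.457² = 0.07647.
D = q·S·CD = 309 × 11.2 × 0.07647 = 264.7 N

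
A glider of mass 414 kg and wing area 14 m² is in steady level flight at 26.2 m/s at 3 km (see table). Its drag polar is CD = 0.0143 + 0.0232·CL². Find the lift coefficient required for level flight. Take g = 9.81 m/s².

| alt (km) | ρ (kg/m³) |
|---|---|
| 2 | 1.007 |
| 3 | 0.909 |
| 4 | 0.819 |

At 3 km, from the table: ρ = 0.909 kg/m³.
Level flight ⇒ L = W = m·g = 414 × 9.81 = 4061.3 N.
Dynamic pressure q = 0.5 × 0.909 × 26.2² = 312 Pa.
CL = 2W/(ρv²S) = 2×4061.3/(0.909×26.2²×14) = 0.9298.

CL = 0.93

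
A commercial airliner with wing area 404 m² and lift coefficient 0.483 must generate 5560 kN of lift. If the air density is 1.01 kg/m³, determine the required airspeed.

v = 238 m/s

L = ½ρv²S·CL ⇒ v = √(2L/(ρ·S·CL))
v = √(2 × 5.56×10^6 / (1.01 × 404 × 0.483)) = √56420 = 238 m/s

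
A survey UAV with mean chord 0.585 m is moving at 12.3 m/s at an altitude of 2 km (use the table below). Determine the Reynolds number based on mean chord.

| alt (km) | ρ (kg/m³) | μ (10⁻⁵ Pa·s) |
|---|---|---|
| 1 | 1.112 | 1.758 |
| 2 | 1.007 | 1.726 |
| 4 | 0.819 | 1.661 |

Re = 4.2×10^5

At 2 km, from the table: ρ = 1.007 kg/m³, μ = 1.726×10⁻⁵ Pa·s.
Re = ρ·v·c/μ = 1.007 × 12.3 × 0.585 / (1.726×10⁻⁵) = 4.2×10^5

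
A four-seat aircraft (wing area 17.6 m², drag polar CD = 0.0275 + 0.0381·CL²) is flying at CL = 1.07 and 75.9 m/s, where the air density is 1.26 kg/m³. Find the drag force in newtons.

D = 4540 N

CD = 0.0275 + 0.0381 × 1.07² = 0.07112
D = ½ρv²S·CD = ½ × 1.26 × 75.9² × 17.6 × 0.07112 = 4540 N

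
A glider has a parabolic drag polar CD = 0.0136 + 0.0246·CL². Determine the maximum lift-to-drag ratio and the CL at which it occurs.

For CD = CD0 + K·CL², (L/D)max occurs at CL* = √(CD0/K) and equals 1/(2√(K·CD0)).
(L/D)max = 1/(2√(0.0246 × 0.0136)) = 1/(2 × 0.01829) = 27.3
CL* = √(0.0136/0.0246) = 0.744

(L/D)max = 27.3, at CL = 0.744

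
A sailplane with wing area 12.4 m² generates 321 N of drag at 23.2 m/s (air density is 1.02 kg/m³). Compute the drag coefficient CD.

CD = 0.0943

From D = ½ρv²S·CD, rearranging gives CD = 2D/(ρv²S).
CD = 2 × 321 / (1.02 × 23.2² × 12.4) = 0.0943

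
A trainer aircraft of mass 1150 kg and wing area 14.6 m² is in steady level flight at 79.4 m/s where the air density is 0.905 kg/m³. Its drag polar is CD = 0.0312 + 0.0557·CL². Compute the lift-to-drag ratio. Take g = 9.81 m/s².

L/D = 7.68

In steady level flight, lift balances weight: W = mg = 1150 × 9.81 = 11282 N.
Dynamic pressure q = 0.5 × 0.905 × 79.4² = 2853 Pa.
Required CL = L/(qS) = 11282/(2853·14.6) = 0.2709.
CD = 0.0312 + 0.0557 × 0.2709² = 0.03529.
L/D = CL/CD = 0.2709 / 0.03529 = 7.68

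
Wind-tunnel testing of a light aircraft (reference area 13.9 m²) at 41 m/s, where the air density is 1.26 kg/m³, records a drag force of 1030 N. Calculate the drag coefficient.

CD = 0.07

From D = ½ρv²S·CD, rearranging gives CD = 2D/(ρv²S).
CD = 2 × 1030 / (1.26 × 41² × 13.9) = 0.07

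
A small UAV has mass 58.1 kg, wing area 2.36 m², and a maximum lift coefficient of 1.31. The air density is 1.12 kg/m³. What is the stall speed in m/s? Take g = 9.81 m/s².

V_stall = 18.1 m/s

Stall occurs when L = W at CL,max. W = mg = 58.1 × 9.81 = 570 N.
From L = ½ρV²S·CL,max = W: V_stall = √(2W/(ρSCL,max)) = √(2·570/(1.12·2.36·1.31))
V_stall = √329.2 = 18.1 m/s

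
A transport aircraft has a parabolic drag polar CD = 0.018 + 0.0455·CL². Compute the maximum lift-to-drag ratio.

For CD = CD0 + K·CL², (L/D)max occurs at CL* = √(CD0/K) and equals 1/(2√(K·CD0)).
(L/D)max = 1/(2√(0.0455 × 0.018)) = 1/(2 × 0.02862) = 17.5

(L/D)max = 17.5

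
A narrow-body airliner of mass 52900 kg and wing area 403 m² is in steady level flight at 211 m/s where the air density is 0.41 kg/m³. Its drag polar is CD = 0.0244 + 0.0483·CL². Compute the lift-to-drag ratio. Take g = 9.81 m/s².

L/D = 5.56

Weight W = mg = 52900 × 9.81 = 5.1895×10^5 N; in level flight L = W.
Dynamic pressure q = 0.5 × 0.41 × 211² = 9127 Pa.
CL = W/(q·S) = 5.1895×10^5 / (9127 × 403) = 0.1411.
CD = 0.0244 + 0.0483 × 0.1411² = 0.02536.
L/D = CL/CD = 0.1411 / 0.02536 = 5.56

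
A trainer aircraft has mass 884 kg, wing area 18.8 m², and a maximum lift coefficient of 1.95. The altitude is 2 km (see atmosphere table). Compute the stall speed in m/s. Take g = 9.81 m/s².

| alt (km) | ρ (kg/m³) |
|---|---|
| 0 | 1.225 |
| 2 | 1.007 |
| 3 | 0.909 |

At 2 km, from the table: ρ = 1.007 kg/m³.
At stall, lift equals weight: L = W = m·g = 884 × 9.81 = 8672 N.
V_stall = √(2W/(ρ·S·CL,max)) = √(2 × 8672 / (1.007 × 18.8 × 1.95))
V_stall = √469.8 = 21.7 m/s

V_stall = 21.7 m/s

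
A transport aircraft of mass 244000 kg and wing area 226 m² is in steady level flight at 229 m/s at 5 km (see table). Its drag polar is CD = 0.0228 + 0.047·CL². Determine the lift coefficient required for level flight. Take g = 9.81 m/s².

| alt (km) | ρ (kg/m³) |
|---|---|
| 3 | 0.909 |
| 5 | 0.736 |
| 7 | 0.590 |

At 5 km, from the table: ρ = 0.736 kg/m³.
Level flight ⇒ L = W = m·g = 244000 × 9.81 = 2.3936×10^6 N.
Dynamic pressure q = 0.5 × 0.736 × 229² = 19300 Pa.
CL = 2W/(ρv²S) = 2×2.3936×10^6/(0.736×229²×226) = 0.5488.

CL = 0.549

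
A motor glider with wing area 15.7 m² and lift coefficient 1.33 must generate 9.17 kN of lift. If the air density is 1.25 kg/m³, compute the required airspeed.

L = ½ρv²S·CL ⇒ v = √(2L/(ρ·S·CL))
v = √(2 × 9170 / (1.25 × 15.7 × 1.33)) = √702.6 = 26.5 m/s

v = 26.5 m/s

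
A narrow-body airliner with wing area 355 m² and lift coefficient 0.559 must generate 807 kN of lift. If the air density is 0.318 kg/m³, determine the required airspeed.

L = ½ρv²S·CL ⇒ v = √(2L/(ρ·S·CL))
v = √(2 × 8.07×10^5 / (0.318 × 355 × 0.559)) = √25580 = 160 m/s

v = 160 m/s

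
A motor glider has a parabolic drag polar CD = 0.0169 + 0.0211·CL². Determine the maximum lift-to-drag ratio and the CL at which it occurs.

(L/D)max = 26.5, at CL = 0.895

For CD = CD0 + K·CL², (L/D)max occurs at CL* = √(CD0/K) and equals 1/(2√(K·CD0)).
(L/D)max = 1/(2√(0.0211 × 0.0169)) = 1/(2 × 0.01888) = 26.5
CL* = √(0.0169/0.0211) = 0.895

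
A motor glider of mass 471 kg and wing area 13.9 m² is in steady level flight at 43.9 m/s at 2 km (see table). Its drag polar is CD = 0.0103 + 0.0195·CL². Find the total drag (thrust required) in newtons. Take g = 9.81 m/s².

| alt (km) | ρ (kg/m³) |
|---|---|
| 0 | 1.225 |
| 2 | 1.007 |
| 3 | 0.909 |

D = 170 N

At 2 km, from the table: ρ = 1.007 kg/m³.
Level flight ⇒ L = W = m·g = 471 × 9.81 = 4620.5 N.
q = ½ρv² = ½ × 1.007 × 43.9² = 970.4 Pa.
CL = 2W/(ρv²S) = 2×4620.5/(1.007×43.9²×13.9) = 0.3426.
CD = 0.0103 + 0.0195 × 0.3426² = 0.01259.
D = q·S·CD = 970.4 × 13.9 × 0.01259 = 169.8 N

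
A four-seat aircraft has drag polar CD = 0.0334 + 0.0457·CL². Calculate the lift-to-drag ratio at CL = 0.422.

CD = 0.0334 + 0.0457 × 0.422² = 0.04154
L/D = CL/CD = 0.422 / 0.04154 = 10.2

L/D = 10.2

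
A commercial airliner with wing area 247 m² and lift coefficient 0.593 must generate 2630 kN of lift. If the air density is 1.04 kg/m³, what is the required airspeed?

L = ½ρv²S·CL ⇒ v = √(2L/(ρ·S·CL))
v = √(2 × 2.63×10^6 / (1.04 × 247 × 0.593)) = √34530 = 186 m/s

v = 186 m/s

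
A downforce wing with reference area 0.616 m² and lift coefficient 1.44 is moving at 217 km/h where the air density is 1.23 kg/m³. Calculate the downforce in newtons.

L = 1980 N

Convert speed: v = 217 km/h ÷ 3.6 = 60.28 m/s.
L = ½ρv²S·CL = ½ × 1.23 × 60.28² × 0.616 × 1.44 = 1980 N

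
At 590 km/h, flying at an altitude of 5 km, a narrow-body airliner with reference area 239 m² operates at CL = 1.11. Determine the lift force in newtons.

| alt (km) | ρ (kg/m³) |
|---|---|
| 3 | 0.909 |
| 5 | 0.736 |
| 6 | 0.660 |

L = 2.62×10^6 N

At 5 km, from the table: ρ = 0.736 kg/m³.
Convert speed: v = 590 km/h ÷ 3.6 = 163.9 m/s.
Dynamic pressure q = ½ρv² = ½ × 0.736 × 163.9² = 9884 Pa.
L = q·S·CL = 9884 × 239 × 1.11 = 2.62×10^6 N ≈ 2620 kN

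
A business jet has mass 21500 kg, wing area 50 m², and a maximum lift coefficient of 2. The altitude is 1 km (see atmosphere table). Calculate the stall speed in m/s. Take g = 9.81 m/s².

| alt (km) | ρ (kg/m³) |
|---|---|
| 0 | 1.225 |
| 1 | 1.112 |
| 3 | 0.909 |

At 1 km, from the table: ρ = 1.112 kg/m³.
At stall, lift equals weight: L = W = m·g = 21500 × 9.81 = 2.109×10^5 N.
V_stall = √(2W/(ρ·S·CL,max)) = √(2 × 2.109×10^5 / (1.112 × 50 × 2))
V_stall = √3793 = 61.6 m/s

V_stall = 61.6 m/s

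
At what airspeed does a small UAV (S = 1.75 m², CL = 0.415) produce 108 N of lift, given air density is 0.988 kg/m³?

L = ½ρv²S·CL ⇒ v = √(2L/(ρ·S·CL))
v = √(2 × 108 / (0.988 × 1.75 × 0.415)) = √301 = 17.4 m/s

v = 17.4 m/s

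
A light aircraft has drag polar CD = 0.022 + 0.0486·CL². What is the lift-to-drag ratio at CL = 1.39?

CD = 0.022 + 0.0486 × 1.39² = 0.1159
L/D = CL/CD = 1.39 / 0.1159 = 12

L/D = 12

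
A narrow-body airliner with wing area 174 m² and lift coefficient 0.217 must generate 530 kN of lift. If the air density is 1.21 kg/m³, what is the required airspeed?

v = 152 m/s

L = ½ρv²S·CL ⇒ v = √(2L/(ρ·S·CL))
v = √(2 × 5.3×10^5 / (1.21 × 174 × 0.217)) = √23200 = 152 m/s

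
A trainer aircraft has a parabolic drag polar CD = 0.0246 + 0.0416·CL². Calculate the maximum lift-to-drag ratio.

For CD = CD0 + K·CL², (L/D)max occurs at CL* = √(CD0/K) and equals 1/(2√(K·CD0)).
(L/D)max = 1/(2√(0.0416 × 0.0246)) = 1/(2 × 0.03199) = 15.6

(L/D)max = 15.6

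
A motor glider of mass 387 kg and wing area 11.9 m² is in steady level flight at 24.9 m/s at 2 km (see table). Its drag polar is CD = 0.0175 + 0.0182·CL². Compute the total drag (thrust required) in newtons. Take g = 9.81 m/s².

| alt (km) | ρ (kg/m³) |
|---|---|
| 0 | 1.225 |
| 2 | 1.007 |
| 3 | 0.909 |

D = 136 N

At 2 km, from the table: ρ = 1.007 kg/m³.
Level flight ⇒ L = W = m·g = 387 × 9.81 = 3796.5 N.
q = ½ρv² = ½ × 1.007 × 24.9² = 312.2 Pa.
Required CL = L/(qS) = 3796.5/(312.2·11.9) = 1.022.
CD = 0.0175 + 0.0182 × 1.022² = 0.03651.
D = q·S·CD = 312.2 × 11.9 × 0.03651 = 135.6 N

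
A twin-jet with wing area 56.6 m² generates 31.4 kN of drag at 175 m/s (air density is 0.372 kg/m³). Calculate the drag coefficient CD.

CD = 0.0974

From D = ½ρv²S·CD, rearranging gives CD = 2D/(ρv²S).
CD = 2 × 31400 / (0.372 × 175² × 56.6) = 0.0974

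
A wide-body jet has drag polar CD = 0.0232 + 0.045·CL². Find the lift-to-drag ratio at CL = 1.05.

CD = 0.0232 + 0.045 × 1.05² = 0.07281
L/D = CL/CD = 1.05 / 0.07281 = 14.4

L/D = 14.4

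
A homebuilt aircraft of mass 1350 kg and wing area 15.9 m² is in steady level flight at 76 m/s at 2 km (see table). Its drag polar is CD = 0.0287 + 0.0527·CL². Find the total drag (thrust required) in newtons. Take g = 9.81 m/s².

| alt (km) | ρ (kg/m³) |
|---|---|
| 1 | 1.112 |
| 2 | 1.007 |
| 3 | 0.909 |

D = 1530 N

At 2 km, from the table: ρ = 1.007 kg/m³.
Weight W = mg = 1350 × 9.81 = 13244 N; in level flight L = W.
Dynamic pressure q = 0.5 × 1.007 × 76² = 2908 Pa.
CL = 2W/(ρv²S) = 2×13244/(1.007×76²×15.9) = 0.2864.
CD = 0.0287 + 0.0527 × 0.2864² = 0.03302.
D = q·S·CD = 2908 × 15.9 × 0.03302 = 1527 N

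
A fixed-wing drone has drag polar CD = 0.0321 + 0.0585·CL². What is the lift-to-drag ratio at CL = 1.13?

L/D = 10.6

CD = 0.0321 + 0.0585 × 1.13² = 0.1068
L/D = CL/CD = 1.13 / 0.1068 = 10.6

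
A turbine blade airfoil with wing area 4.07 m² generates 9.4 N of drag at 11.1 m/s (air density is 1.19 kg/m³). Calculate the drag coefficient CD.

CD = 0.0315

From D = ½ρv²S·CD, rearranging gives CD = 2D/(ρv²S).
CD = 2 × 9.4 / (1.19 × 11.1² × 4.07) = 0.0315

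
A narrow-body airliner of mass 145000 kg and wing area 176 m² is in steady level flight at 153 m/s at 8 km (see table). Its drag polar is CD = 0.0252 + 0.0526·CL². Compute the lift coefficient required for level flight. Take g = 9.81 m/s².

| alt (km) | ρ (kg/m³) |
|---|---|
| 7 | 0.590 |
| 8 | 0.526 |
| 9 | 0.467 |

At 8 km, from the table: ρ = 0.526 kg/m³.
In steady level flight, lift balances weight: W = mg = 145000 × 9.81 = 1.4224×10^6 N.
q = ½ρv² = ½ × 0.526 × 153² = 6157 Pa.
CL = 2W/(ρv²S) = 2×1.4224×10^6/(0.526×153²×176) = 1.313.

CL = 1.31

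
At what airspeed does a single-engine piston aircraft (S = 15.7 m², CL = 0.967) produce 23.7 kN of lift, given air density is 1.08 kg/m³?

v = 53.8 m/s

L = ½ρv²S·CL ⇒ v = √(2L/(ρ·S·CL))
v = √(2 × 23700 / (1.08 × 15.7 × 0.967)) = √2891 = 53.8 m/s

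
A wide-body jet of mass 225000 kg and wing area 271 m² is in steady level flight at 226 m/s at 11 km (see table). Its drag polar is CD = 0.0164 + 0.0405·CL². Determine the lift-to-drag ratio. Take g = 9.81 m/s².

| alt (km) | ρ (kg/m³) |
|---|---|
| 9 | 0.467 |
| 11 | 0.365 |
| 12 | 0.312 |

At 11 km, from the table: ρ = 0.365 kg/m³.
In steady level flight, lift balances weight: W = mg = 225000 × 9.81 = 2.2072×10^6 N.
Dynamic pressure q = 0.5 × 0.365 × 226² = 9321 Pa.
CL = W/(q·S) = 2.2072×10^6 / (9321 × 271) = 0.8738.
CD = 0.0164 + 0.0405 × 0.8738² = 0.04732.
L/D = CL/CD = 0.8738 / 0.04732 = 18.5

L/D = 18.5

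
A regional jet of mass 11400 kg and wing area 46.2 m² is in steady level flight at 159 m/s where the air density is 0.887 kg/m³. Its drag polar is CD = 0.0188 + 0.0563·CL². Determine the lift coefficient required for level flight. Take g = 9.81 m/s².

CL = 0.216

Level flight ⇒ L = W = m·g = 11400 × 9.81 = 1.1183×10^5 N.
q = ½ρv² = ½ × 0.887 × 159² = 11210 Pa.
Required CL = L/(qS) = 1.1183×10^5/(11210·46.2) = 0.2159.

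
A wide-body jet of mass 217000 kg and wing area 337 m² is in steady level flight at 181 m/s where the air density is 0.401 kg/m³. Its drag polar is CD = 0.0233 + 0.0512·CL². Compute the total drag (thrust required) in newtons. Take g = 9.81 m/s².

D = 1.56×10^5 N

In steady level flight, lift balances weight: W = mg = 217000 × 9.81 = 2.1288×10^6 N.
q = ½ρv² = ½ × 0.401 × 181² = 6569 Pa.
CL = 2W/(ρv²S) = 2×2.1288×10^6/(0.401×181²×337) = 0.9617.
CD = 0.0233 + 0.0512 × 0.9617² = 0.07065.
D = q·S·CD = 6569 × 337 × 0.07065 = 1.564×10^5 N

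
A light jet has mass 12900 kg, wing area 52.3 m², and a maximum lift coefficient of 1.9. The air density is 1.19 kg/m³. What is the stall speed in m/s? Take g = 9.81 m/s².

V_stall = 46.3 m/s

At stall, lift equals weight: L = W = m·g = 12900 × 9.81 = 1.265×10^5 N.
V_stall = √(2W/(ρ·S·CL,max)) = √(2 × 1.265×10^5 / (1.19 × 52.3 × 1.9))
V_stall = √2140 = 46.3 m/s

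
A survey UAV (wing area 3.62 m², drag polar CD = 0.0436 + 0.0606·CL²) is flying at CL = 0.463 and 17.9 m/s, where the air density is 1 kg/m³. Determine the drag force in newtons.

D = 32.8 N

CD = 0.0436 + 0.0606 × 0.463² = 0.05659
D = ½ρv²S·CD = ½ × 1 × 17.9² × 3.62 × 0.05659 = 32.8 N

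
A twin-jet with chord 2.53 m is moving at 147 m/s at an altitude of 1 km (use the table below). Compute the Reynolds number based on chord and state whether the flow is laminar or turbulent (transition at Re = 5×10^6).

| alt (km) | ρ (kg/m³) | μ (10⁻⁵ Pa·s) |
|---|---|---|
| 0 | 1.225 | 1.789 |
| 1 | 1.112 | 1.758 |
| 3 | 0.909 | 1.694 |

Re = 2.35×10^7 (turbulent)

At 1 km, from the table: ρ = 1.112 kg/m³, μ = 1.758×10⁻⁵ Pa·s.
Re = ρ·v·c/μ = 1.112 × 147 × 2.53 / (1.758×10⁻⁵) = 2.35×10^7
Since 2.35×10^7 > 5×10^6, the flow is turbulent.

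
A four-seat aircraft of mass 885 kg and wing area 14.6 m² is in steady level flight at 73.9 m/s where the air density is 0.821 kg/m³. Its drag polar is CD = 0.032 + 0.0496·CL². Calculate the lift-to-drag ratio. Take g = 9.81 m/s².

In steady level flight, lift balances weight: W = mg = 885 × 9.81 = 8681.9 N.
q = ½ρv² = ½ × 0.821 × 73.9² = 2242 Pa.
CL = W/(q·S) = 8681.9 / (2242 × 14.6) = 0.2653.
CD = 0.032 + 0.0496 × 0.2653² = 0.03549.
L/D = CL/CD = 0.2653 / 0.03549 = 7.47

L/D = 7.47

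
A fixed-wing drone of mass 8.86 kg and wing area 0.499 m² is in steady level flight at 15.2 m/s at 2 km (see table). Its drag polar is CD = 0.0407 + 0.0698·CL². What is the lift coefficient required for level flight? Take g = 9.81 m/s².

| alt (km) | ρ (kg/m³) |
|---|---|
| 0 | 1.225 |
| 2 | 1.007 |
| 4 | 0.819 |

At 2 km, from the table: ρ = 1.007 kg/m³.
Weight W = mg = 8.86 × 9.81 = 86.917 N; in level flight L = W.
q = ½ρv² = ½ × 1.007 × 15.2² = 116.3 Pa.
CL = 2W/(ρv²S) = 2×86.917/(1.007×15.2²×0.499) = 1.497.

CL = 1.5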